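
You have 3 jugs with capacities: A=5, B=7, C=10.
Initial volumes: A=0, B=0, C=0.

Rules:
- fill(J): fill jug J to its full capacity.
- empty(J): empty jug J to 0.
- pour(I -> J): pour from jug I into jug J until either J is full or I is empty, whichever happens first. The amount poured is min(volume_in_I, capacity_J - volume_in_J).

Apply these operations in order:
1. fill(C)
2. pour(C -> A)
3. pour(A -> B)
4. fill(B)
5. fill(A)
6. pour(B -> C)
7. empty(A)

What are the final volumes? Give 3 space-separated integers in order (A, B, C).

Step 1: fill(C) -> (A=0 B=0 C=10)
Step 2: pour(C -> A) -> (A=5 B=0 C=5)
Step 3: pour(A -> B) -> (A=0 B=5 C=5)
Step 4: fill(B) -> (A=0 B=7 C=5)
Step 5: fill(A) -> (A=5 B=7 C=5)
Step 6: pour(B -> C) -> (A=5 B=2 C=10)
Step 7: empty(A) -> (A=0 B=2 C=10)

Answer: 0 2 10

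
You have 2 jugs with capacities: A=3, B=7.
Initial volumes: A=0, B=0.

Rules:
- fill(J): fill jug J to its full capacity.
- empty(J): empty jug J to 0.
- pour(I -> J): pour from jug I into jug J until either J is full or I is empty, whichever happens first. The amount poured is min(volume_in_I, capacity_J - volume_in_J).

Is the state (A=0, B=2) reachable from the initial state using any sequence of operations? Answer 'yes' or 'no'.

Answer: yes

Derivation:
BFS from (A=0, B=0):
  1. fill(A) -> (A=3 B=0)
  2. pour(A -> B) -> (A=0 B=3)
  3. fill(A) -> (A=3 B=3)
  4. pour(A -> B) -> (A=0 B=6)
  5. fill(A) -> (A=3 B=6)
  6. pour(A -> B) -> (A=2 B=7)
  7. empty(B) -> (A=2 B=0)
  8. pour(A -> B) -> (A=0 B=2)
Target reached → yes.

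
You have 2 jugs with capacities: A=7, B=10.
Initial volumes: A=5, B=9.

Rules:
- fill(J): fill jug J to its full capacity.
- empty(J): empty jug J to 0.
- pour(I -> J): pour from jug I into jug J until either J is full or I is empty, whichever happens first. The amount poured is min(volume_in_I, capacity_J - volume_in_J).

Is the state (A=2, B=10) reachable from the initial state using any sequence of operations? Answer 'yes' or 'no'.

BFS from (A=5, B=9):
  1. empty(B) -> (A=5 B=0)
  2. pour(A -> B) -> (A=0 B=5)
  3. fill(A) -> (A=7 B=5)
  4. pour(A -> B) -> (A=2 B=10)
Target reached → yes.

Answer: yes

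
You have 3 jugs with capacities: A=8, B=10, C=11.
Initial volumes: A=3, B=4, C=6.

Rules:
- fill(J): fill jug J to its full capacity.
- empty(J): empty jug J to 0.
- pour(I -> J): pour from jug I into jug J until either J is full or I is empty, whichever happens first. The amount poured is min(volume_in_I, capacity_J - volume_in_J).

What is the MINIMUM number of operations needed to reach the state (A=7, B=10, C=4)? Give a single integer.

BFS from (A=3, B=4, C=6). One shortest path:
  1. pour(B -> C) -> (A=3 B=0 C=10)
  2. pour(A -> B) -> (A=0 B=3 C=10)
  3. fill(A) -> (A=8 B=3 C=10)
  4. pour(A -> C) -> (A=7 B=3 C=11)
  5. pour(C -> B) -> (A=7 B=10 C=4)
Reached target in 5 moves.

Answer: 5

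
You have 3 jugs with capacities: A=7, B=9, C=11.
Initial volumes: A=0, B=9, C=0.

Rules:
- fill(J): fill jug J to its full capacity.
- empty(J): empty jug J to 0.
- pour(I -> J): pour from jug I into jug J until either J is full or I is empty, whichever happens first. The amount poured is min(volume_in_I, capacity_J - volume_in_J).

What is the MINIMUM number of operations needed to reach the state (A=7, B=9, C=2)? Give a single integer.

Answer: 3

Derivation:
BFS from (A=0, B=9, C=0). One shortest path:
  1. pour(B -> A) -> (A=7 B=2 C=0)
  2. pour(B -> C) -> (A=7 B=0 C=2)
  3. fill(B) -> (A=7 B=9 C=2)
Reached target in 3 moves.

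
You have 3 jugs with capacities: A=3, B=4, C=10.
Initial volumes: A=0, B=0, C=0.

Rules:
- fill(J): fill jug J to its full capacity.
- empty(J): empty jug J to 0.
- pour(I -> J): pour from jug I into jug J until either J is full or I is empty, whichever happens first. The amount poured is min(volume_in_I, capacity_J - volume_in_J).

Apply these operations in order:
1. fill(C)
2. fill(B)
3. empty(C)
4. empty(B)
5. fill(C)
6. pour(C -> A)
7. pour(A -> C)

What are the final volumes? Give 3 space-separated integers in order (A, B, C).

Step 1: fill(C) -> (A=0 B=0 C=10)
Step 2: fill(B) -> (A=0 B=4 C=10)
Step 3: empty(C) -> (A=0 B=4 C=0)
Step 4: empty(B) -> (A=0 B=0 C=0)
Step 5: fill(C) -> (A=0 B=0 C=10)
Step 6: pour(C -> A) -> (A=3 B=0 C=7)
Step 7: pour(A -> C) -> (A=0 B=0 C=10)

Answer: 0 0 10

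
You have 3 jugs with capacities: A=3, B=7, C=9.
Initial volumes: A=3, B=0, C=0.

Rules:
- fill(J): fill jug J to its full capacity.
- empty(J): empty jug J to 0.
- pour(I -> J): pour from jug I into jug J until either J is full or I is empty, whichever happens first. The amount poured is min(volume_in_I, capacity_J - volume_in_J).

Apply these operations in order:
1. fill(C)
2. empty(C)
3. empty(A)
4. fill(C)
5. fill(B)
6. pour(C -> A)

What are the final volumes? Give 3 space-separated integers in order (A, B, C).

Answer: 3 7 6

Derivation:
Step 1: fill(C) -> (A=3 B=0 C=9)
Step 2: empty(C) -> (A=3 B=0 C=0)
Step 3: empty(A) -> (A=0 B=0 C=0)
Step 4: fill(C) -> (A=0 B=0 C=9)
Step 5: fill(B) -> (A=0 B=7 C=9)
Step 6: pour(C -> A) -> (A=3 B=7 C=6)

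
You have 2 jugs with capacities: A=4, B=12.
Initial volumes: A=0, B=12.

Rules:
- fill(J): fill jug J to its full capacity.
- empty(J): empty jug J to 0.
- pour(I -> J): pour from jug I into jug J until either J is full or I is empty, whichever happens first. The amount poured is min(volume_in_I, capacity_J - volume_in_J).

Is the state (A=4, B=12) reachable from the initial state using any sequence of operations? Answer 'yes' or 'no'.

Answer: yes

Derivation:
BFS from (A=0, B=12):
  1. fill(A) -> (A=4 B=12)
Target reached → yes.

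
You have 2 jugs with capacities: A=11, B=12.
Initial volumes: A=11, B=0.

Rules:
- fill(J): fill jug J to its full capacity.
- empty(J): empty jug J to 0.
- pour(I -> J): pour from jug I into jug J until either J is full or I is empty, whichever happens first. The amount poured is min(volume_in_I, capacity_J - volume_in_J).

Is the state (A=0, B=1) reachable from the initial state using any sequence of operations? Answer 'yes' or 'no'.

Answer: yes

Derivation:
BFS from (A=11, B=0):
  1. empty(A) -> (A=0 B=0)
  2. fill(B) -> (A=0 B=12)
  3. pour(B -> A) -> (A=11 B=1)
  4. empty(A) -> (A=0 B=1)
Target reached → yes.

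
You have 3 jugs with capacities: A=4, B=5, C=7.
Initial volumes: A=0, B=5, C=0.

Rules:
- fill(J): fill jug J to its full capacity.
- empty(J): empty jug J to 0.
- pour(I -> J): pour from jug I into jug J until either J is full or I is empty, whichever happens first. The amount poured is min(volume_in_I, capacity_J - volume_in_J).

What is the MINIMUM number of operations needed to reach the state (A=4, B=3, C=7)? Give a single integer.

BFS from (A=0, B=5, C=0). One shortest path:
  1. fill(A) -> (A=4 B=5 C=0)
  2. pour(B -> C) -> (A=4 B=0 C=5)
  3. fill(B) -> (A=4 B=5 C=5)
  4. pour(B -> C) -> (A=4 B=3 C=7)
Reached target in 4 moves.

Answer: 4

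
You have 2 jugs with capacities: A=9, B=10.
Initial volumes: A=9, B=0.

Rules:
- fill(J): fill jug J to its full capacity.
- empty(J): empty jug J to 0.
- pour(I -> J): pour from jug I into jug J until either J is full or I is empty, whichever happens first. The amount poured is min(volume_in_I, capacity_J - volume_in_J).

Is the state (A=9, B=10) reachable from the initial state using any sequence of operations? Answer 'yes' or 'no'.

BFS from (A=9, B=0):
  1. fill(B) -> (A=9 B=10)
Target reached → yes.

Answer: yes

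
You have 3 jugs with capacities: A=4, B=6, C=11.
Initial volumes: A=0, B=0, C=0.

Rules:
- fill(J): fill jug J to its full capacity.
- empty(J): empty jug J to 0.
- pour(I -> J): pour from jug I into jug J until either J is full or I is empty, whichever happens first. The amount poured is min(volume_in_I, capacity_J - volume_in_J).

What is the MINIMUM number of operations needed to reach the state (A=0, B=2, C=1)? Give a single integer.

BFS from (A=0, B=0, C=0). One shortest path:
  1. fill(C) -> (A=0 B=0 C=11)
  2. pour(C -> A) -> (A=4 B=0 C=7)
  3. empty(A) -> (A=0 B=0 C=7)
  4. pour(C -> B) -> (A=0 B=6 C=1)
  5. pour(B -> A) -> (A=4 B=2 C=1)
  6. empty(A) -> (A=0 B=2 C=1)
Reached target in 6 moves.

Answer: 6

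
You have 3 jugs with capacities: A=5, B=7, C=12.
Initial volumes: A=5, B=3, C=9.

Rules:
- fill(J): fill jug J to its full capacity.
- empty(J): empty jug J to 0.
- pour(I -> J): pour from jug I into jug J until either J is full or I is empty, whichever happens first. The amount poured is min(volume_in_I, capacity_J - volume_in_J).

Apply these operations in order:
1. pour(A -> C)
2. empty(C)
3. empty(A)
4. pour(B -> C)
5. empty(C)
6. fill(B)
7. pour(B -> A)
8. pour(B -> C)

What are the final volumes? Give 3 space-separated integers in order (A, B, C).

Answer: 5 0 2

Derivation:
Step 1: pour(A -> C) -> (A=2 B=3 C=12)
Step 2: empty(C) -> (A=2 B=3 C=0)
Step 3: empty(A) -> (A=0 B=3 C=0)
Step 4: pour(B -> C) -> (A=0 B=0 C=3)
Step 5: empty(C) -> (A=0 B=0 C=0)
Step 6: fill(B) -> (A=0 B=7 C=0)
Step 7: pour(B -> A) -> (A=5 B=2 C=0)
Step 8: pour(B -> C) -> (A=5 B=0 C=2)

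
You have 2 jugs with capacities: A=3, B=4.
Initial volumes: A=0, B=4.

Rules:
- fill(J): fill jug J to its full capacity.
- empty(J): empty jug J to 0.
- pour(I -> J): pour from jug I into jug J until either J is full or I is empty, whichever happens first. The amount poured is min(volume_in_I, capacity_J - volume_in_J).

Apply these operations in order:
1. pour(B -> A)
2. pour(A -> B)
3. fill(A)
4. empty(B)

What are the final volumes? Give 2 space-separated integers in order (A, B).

Step 1: pour(B -> A) -> (A=3 B=1)
Step 2: pour(A -> B) -> (A=0 B=4)
Step 3: fill(A) -> (A=3 B=4)
Step 4: empty(B) -> (A=3 B=0)

Answer: 3 0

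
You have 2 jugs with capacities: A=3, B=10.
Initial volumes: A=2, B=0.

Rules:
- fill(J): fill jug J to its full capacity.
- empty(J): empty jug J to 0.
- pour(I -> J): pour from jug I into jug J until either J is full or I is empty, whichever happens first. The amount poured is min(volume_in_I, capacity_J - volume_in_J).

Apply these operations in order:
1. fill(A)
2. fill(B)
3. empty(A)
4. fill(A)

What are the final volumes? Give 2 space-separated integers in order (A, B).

Answer: 3 10

Derivation:
Step 1: fill(A) -> (A=3 B=0)
Step 2: fill(B) -> (A=3 B=10)
Step 3: empty(A) -> (A=0 B=10)
Step 4: fill(A) -> (A=3 B=10)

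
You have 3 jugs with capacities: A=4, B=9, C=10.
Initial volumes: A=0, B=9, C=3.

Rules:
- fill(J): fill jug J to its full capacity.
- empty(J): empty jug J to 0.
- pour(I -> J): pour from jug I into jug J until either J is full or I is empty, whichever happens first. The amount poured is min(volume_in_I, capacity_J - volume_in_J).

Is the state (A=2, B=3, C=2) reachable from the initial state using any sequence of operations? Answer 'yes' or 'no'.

BFS explored all 334 reachable states.
Reachable set includes: (0,0,0), (0,0,1), (0,0,2), (0,0,3), (0,0,4), (0,0,5), (0,0,6), (0,0,7), (0,0,8), (0,0,9), (0,0,10), (0,1,0) ...
Target (A=2, B=3, C=2) not in reachable set → no.

Answer: no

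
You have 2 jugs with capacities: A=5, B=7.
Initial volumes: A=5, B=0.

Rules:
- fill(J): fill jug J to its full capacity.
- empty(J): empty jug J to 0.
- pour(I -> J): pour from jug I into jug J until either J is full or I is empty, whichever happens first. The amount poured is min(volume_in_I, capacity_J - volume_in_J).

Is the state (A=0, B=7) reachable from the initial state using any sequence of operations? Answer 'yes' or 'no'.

BFS from (A=5, B=0):
  1. empty(A) -> (A=0 B=0)
  2. fill(B) -> (A=0 B=7)
Target reached → yes.

Answer: yes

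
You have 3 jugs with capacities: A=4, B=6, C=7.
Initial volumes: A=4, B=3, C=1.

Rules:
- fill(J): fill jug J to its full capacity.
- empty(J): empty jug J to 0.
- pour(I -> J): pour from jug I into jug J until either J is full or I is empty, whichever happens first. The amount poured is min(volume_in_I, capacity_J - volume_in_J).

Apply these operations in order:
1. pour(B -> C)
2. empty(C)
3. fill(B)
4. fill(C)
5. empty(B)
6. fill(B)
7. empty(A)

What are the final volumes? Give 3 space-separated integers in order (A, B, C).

Step 1: pour(B -> C) -> (A=4 B=0 C=4)
Step 2: empty(C) -> (A=4 B=0 C=0)
Step 3: fill(B) -> (A=4 B=6 C=0)
Step 4: fill(C) -> (A=4 B=6 C=7)
Step 5: empty(B) -> (A=4 B=0 C=7)
Step 6: fill(B) -> (A=4 B=6 C=7)
Step 7: empty(A) -> (A=0 B=6 C=7)

Answer: 0 6 7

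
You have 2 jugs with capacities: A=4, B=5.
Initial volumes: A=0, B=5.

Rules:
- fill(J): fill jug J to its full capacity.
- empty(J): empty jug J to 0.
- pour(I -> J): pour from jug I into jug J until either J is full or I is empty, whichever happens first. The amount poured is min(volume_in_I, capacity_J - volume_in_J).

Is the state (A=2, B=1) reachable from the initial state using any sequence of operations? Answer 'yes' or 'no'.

BFS explored all 18 reachable states.
Reachable set includes: (0,0), (0,1), (0,2), (0,3), (0,4), (0,5), (1,0), (1,5), (2,0), (2,5), (3,0), (3,5) ...
Target (A=2, B=1) not in reachable set → no.

Answer: no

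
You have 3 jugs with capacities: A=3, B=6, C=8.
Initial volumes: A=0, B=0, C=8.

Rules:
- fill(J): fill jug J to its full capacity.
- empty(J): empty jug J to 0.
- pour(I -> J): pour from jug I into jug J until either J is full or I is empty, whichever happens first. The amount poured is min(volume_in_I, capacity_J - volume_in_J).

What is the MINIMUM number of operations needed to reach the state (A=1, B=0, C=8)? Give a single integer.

BFS from (A=0, B=0, C=8). One shortest path:
  1. fill(A) -> (A=3 B=0 C=8)
  2. fill(B) -> (A=3 B=6 C=8)
  3. empty(C) -> (A=3 B=6 C=0)
  4. pour(B -> C) -> (A=3 B=0 C=6)
  5. pour(A -> C) -> (A=1 B=0 C=8)
Reached target in 5 moves.

Answer: 5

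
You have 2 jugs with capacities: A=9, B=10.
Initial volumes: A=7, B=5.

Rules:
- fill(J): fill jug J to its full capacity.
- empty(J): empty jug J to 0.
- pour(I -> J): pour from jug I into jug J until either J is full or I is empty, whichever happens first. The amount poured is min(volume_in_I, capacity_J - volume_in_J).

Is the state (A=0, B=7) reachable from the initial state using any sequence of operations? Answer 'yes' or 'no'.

BFS from (A=7, B=5):
  1. empty(B) -> (A=7 B=0)
  2. pour(A -> B) -> (A=0 B=7)
Target reached → yes.

Answer: yes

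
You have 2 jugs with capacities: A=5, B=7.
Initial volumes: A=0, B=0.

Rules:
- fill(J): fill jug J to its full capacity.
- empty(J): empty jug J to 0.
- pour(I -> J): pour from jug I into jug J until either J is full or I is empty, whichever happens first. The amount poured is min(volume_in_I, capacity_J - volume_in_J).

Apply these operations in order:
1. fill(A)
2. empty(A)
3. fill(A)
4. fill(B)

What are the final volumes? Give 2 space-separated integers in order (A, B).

Answer: 5 7

Derivation:
Step 1: fill(A) -> (A=5 B=0)
Step 2: empty(A) -> (A=0 B=0)
Step 3: fill(A) -> (A=5 B=0)
Step 4: fill(B) -> (A=5 B=7)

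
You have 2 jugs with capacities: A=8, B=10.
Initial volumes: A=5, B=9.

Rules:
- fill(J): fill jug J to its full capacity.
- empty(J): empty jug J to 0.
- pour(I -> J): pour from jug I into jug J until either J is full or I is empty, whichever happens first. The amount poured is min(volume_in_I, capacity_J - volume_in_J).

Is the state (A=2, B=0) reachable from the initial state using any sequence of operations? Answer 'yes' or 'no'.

BFS from (A=5, B=9):
  1. empty(A) -> (A=0 B=9)
  2. fill(B) -> (A=0 B=10)
  3. pour(B -> A) -> (A=8 B=2)
  4. empty(A) -> (A=0 B=2)
  5. pour(B -> A) -> (A=2 B=0)
Target reached → yes.

Answer: yes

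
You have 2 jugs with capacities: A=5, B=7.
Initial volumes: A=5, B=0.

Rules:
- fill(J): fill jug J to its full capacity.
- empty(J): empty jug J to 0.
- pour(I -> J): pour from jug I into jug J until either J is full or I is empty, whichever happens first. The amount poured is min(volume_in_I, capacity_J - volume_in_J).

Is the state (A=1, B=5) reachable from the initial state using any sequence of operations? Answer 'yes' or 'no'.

Answer: no

Derivation:
BFS explored all 24 reachable states.
Reachable set includes: (0,0), (0,1), (0,2), (0,3), (0,4), (0,5), (0,6), (0,7), (1,0), (1,7), (2,0), (2,7) ...
Target (A=1, B=5) not in reachable set → no.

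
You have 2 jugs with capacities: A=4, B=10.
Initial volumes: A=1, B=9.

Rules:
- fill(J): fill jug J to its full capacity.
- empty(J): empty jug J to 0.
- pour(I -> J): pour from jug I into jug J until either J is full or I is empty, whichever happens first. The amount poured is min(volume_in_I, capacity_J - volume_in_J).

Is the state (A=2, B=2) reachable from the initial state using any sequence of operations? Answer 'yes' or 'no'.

BFS explored all 29 reachable states.
Reachable set includes: (0,0), (0,1), (0,2), (0,3), (0,4), (0,5), (0,6), (0,7), (0,8), (0,9), (0,10), (1,0) ...
Target (A=2, B=2) not in reachable set → no.

Answer: no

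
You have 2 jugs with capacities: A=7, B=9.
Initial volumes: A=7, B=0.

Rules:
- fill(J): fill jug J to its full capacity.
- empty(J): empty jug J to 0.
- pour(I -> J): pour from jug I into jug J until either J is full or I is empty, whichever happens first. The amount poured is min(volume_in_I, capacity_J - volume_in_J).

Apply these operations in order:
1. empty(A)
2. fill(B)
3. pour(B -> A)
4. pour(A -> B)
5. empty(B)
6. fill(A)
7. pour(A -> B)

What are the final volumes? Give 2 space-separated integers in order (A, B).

Answer: 0 7

Derivation:
Step 1: empty(A) -> (A=0 B=0)
Step 2: fill(B) -> (A=0 B=9)
Step 3: pour(B -> A) -> (A=7 B=2)
Step 4: pour(A -> B) -> (A=0 B=9)
Step 5: empty(B) -> (A=0 B=0)
Step 6: fill(A) -> (A=7 B=0)
Step 7: pour(A -> B) -> (A=0 B=7)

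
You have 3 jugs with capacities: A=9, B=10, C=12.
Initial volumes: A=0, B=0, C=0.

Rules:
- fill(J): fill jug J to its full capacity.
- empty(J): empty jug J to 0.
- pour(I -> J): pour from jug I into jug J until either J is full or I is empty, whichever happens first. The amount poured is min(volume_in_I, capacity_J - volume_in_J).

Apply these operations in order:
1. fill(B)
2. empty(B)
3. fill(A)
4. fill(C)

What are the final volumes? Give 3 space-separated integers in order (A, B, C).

Answer: 9 0 12

Derivation:
Step 1: fill(B) -> (A=0 B=10 C=0)
Step 2: empty(B) -> (A=0 B=0 C=0)
Step 3: fill(A) -> (A=9 B=0 C=0)
Step 4: fill(C) -> (A=9 B=0 C=12)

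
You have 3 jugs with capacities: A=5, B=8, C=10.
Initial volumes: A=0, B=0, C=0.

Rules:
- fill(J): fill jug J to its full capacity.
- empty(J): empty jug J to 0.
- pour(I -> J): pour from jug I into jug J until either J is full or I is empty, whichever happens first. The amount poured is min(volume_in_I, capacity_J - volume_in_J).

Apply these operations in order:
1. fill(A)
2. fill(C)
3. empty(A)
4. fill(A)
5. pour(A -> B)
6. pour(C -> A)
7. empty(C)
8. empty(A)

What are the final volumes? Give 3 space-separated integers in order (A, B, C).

Answer: 0 5 0

Derivation:
Step 1: fill(A) -> (A=5 B=0 C=0)
Step 2: fill(C) -> (A=5 B=0 C=10)
Step 3: empty(A) -> (A=0 B=0 C=10)
Step 4: fill(A) -> (A=5 B=0 C=10)
Step 5: pour(A -> B) -> (A=0 B=5 C=10)
Step 6: pour(C -> A) -> (A=5 B=5 C=5)
Step 7: empty(C) -> (A=5 B=5 C=0)
Step 8: empty(A) -> (A=0 B=5 C=0)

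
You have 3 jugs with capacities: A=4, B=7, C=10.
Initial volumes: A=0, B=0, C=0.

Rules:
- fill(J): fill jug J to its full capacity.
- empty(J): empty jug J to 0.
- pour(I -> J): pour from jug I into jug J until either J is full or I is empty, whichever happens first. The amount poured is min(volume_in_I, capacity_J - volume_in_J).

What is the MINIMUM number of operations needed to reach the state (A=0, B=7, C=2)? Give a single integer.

BFS from (A=0, B=0, C=0). One shortest path:
  1. fill(B) -> (A=0 B=7 C=0)
  2. fill(C) -> (A=0 B=7 C=10)
  3. pour(C -> A) -> (A=4 B=7 C=6)
  4. empty(A) -> (A=0 B=7 C=6)
  5. pour(C -> A) -> (A=4 B=7 C=2)
  6. empty(A) -> (A=0 B=7 C=2)
Reached target in 6 moves.

Answer: 6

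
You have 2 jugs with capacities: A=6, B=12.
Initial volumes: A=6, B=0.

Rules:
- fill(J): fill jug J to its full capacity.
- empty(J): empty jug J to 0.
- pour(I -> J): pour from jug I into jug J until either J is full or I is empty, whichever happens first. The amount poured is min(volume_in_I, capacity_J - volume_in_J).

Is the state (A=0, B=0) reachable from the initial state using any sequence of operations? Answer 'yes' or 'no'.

BFS from (A=6, B=0):
  1. empty(A) -> (A=0 B=0)
Target reached → yes.

Answer: yes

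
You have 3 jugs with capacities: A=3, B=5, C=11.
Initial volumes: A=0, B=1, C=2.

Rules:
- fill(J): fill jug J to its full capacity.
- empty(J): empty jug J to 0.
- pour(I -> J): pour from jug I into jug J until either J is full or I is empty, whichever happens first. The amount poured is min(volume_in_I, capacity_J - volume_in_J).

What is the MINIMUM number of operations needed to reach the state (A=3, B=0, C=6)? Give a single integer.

BFS from (A=0, B=1, C=2). One shortest path:
  1. fill(A) -> (A=3 B=1 C=2)
  2. pour(A -> B) -> (A=0 B=4 C=2)
  3. fill(A) -> (A=3 B=4 C=2)
  4. pour(B -> C) -> (A=3 B=0 C=6)
Reached target in 4 moves.

Answer: 4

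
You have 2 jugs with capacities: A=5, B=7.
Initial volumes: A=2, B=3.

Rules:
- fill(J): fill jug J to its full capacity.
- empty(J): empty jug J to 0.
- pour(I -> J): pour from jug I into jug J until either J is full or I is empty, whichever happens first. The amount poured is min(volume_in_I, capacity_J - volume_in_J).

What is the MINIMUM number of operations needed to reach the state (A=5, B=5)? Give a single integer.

Answer: 2

Derivation:
BFS from (A=2, B=3). One shortest path:
  1. pour(A -> B) -> (A=0 B=5)
  2. fill(A) -> (A=5 B=5)
Reached target in 2 moves.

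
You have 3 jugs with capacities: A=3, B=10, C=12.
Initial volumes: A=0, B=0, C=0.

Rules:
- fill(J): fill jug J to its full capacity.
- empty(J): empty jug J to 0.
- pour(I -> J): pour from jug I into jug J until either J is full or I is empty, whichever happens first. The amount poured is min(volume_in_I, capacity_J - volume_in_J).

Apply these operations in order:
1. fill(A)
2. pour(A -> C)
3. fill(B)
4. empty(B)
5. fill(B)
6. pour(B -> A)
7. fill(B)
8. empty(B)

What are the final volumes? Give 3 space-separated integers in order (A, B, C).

Answer: 3 0 3

Derivation:
Step 1: fill(A) -> (A=3 B=0 C=0)
Step 2: pour(A -> C) -> (A=0 B=0 C=3)
Step 3: fill(B) -> (A=0 B=10 C=3)
Step 4: empty(B) -> (A=0 B=0 C=3)
Step 5: fill(B) -> (A=0 B=10 C=3)
Step 6: pour(B -> A) -> (A=3 B=7 C=3)
Step 7: fill(B) -> (A=3 B=10 C=3)
Step 8: empty(B) -> (A=3 B=0 C=3)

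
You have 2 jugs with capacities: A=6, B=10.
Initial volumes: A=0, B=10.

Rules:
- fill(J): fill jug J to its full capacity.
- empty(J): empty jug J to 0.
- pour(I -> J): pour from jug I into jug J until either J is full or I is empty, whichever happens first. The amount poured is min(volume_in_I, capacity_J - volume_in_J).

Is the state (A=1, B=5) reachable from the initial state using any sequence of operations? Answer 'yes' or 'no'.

Answer: no

Derivation:
BFS explored all 16 reachable states.
Reachable set includes: (0,0), (0,2), (0,4), (0,6), (0,8), (0,10), (2,0), (2,10), (4,0), (4,10), (6,0), (6,2) ...
Target (A=1, B=5) not in reachable set → no.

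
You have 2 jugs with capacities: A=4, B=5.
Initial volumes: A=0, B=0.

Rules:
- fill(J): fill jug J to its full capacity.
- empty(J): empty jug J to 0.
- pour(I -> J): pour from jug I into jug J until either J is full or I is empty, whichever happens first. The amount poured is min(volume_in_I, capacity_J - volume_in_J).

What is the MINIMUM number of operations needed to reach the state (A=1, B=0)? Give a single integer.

Answer: 4

Derivation:
BFS from (A=0, B=0). One shortest path:
  1. fill(B) -> (A=0 B=5)
  2. pour(B -> A) -> (A=4 B=1)
  3. empty(A) -> (A=0 B=1)
  4. pour(B -> A) -> (A=1 B=0)
Reached target in 4 moves.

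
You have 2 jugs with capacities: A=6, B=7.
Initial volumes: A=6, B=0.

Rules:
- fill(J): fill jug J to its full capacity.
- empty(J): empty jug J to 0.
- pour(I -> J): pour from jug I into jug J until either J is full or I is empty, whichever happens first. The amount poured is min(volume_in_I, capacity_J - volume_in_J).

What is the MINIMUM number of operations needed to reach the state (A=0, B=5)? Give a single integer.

Answer: 5

Derivation:
BFS from (A=6, B=0). One shortest path:
  1. pour(A -> B) -> (A=0 B=6)
  2. fill(A) -> (A=6 B=6)
  3. pour(A -> B) -> (A=5 B=7)
  4. empty(B) -> (A=5 B=0)
  5. pour(A -> B) -> (A=0 B=5)
Reached target in 5 moves.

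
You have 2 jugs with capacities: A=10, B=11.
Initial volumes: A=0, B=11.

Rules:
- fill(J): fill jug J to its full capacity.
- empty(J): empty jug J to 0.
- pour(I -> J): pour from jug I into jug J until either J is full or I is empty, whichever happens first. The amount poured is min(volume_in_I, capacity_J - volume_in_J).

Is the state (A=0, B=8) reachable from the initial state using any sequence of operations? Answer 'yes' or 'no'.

BFS from (A=0, B=11):
  1. fill(A) -> (A=10 B=11)
  2. empty(B) -> (A=10 B=0)
  3. pour(A -> B) -> (A=0 B=10)
  4. fill(A) -> (A=10 B=10)
  5. pour(A -> B) -> (A=9 B=11)
  6. empty(B) -> (A=9 B=0)
  7. pour(A -> B) -> (A=0 B=9)
  8. fill(A) -> (A=10 B=9)
  9. pour(A -> B) -> (A=8 B=11)
  10. empty(B) -> (A=8 B=0)
  11. pour(A -> B) -> (A=0 B=8)
Target reached → yes.

Answer: yes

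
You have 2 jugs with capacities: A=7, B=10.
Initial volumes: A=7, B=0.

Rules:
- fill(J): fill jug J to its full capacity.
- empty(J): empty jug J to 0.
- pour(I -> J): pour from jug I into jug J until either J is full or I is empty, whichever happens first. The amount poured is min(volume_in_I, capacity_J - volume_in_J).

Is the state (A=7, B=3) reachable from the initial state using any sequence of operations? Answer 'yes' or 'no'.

Answer: yes

Derivation:
BFS from (A=7, B=0):
  1. empty(A) -> (A=0 B=0)
  2. fill(B) -> (A=0 B=10)
  3. pour(B -> A) -> (A=7 B=3)
Target reached → yes.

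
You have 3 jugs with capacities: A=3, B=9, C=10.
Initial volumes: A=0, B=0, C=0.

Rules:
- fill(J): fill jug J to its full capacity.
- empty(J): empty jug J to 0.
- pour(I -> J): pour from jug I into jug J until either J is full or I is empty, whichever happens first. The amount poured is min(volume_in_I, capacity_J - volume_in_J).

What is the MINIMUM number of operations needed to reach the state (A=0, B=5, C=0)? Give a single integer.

BFS from (A=0, B=0, C=0). One shortest path:
  1. fill(A) -> (A=3 B=0 C=0)
  2. fill(B) -> (A=3 B=9 C=0)
  3. pour(A -> C) -> (A=0 B=9 C=3)
  4. fill(A) -> (A=3 B=9 C=3)
  5. pour(A -> C) -> (A=0 B=9 C=6)
  6. pour(B -> C) -> (A=0 B=5 C=10)
  7. empty(C) -> (A=0 B=5 C=0)
Reached target in 7 moves.

Answer: 7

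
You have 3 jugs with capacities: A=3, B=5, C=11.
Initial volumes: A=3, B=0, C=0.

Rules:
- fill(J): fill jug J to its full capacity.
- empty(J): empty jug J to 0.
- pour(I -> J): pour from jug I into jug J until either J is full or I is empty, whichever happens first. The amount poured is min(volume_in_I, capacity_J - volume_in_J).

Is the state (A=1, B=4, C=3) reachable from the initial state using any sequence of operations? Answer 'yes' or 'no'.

BFS explored all 208 reachable states.
Reachable set includes: (0,0,0), (0,0,1), (0,0,2), (0,0,3), (0,0,4), (0,0,5), (0,0,6), (0,0,7), (0,0,8), (0,0,9), (0,0,10), (0,0,11) ...
Target (A=1, B=4, C=3) not in reachable set → no.

Answer: no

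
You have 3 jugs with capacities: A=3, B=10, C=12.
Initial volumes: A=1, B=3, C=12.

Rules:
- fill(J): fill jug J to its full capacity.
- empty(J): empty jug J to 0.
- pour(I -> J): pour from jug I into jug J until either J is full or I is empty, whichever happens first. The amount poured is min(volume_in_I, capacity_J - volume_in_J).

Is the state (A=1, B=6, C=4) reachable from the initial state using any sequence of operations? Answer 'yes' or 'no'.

Answer: no

Derivation:
BFS explored all 374 reachable states.
Reachable set includes: (0,0,0), (0,0,1), (0,0,2), (0,0,3), (0,0,4), (0,0,5), (0,0,6), (0,0,7), (0,0,8), (0,0,9), (0,0,10), (0,0,11) ...
Target (A=1, B=6, C=4) not in reachable set → no.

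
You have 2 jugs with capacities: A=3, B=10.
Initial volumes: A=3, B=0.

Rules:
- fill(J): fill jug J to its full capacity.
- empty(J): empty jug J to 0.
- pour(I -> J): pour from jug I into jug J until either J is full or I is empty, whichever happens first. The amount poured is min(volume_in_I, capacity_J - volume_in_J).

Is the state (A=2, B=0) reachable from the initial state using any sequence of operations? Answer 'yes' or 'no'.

BFS from (A=3, B=0):
  1. pour(A -> B) -> (A=0 B=3)
  2. fill(A) -> (A=3 B=3)
  3. pour(A -> B) -> (A=0 B=6)
  4. fill(A) -> (A=3 B=6)
  5. pour(A -> B) -> (A=0 B=9)
  6. fill(A) -> (A=3 B=9)
  7. pour(A -> B) -> (A=2 B=10)
  8. empty(B) -> (A=2 B=0)
Target reached → yes.

Answer: yes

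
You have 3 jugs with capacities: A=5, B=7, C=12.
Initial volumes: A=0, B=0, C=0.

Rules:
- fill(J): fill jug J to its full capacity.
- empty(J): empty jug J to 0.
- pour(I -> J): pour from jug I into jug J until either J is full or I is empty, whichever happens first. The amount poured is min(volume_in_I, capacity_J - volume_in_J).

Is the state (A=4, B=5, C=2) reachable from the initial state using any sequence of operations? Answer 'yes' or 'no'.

Answer: no

Derivation:
BFS explored all 360 reachable states.
Reachable set includes: (0,0,0), (0,0,1), (0,0,2), (0,0,3), (0,0,4), (0,0,5), (0,0,6), (0,0,7), (0,0,8), (0,0,9), (0,0,10), (0,0,11) ...
Target (A=4, B=5, C=2) not in reachable set → no.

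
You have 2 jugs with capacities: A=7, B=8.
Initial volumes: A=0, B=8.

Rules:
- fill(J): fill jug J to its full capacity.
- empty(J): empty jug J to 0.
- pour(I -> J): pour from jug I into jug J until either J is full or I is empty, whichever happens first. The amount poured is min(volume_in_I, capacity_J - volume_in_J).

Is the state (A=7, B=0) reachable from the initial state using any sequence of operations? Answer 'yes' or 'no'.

BFS from (A=0, B=8):
  1. fill(A) -> (A=7 B=8)
  2. empty(B) -> (A=7 B=0)
Target reached → yes.

Answer: yes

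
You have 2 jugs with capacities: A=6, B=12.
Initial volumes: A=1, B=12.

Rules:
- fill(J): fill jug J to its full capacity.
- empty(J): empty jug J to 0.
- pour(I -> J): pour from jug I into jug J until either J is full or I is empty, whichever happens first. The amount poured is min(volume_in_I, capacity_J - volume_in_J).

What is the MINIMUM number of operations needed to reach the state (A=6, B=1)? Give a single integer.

Answer: 3

Derivation:
BFS from (A=1, B=12). One shortest path:
  1. empty(B) -> (A=1 B=0)
  2. pour(A -> B) -> (A=0 B=1)
  3. fill(A) -> (A=6 B=1)
Reached target in 3 moves.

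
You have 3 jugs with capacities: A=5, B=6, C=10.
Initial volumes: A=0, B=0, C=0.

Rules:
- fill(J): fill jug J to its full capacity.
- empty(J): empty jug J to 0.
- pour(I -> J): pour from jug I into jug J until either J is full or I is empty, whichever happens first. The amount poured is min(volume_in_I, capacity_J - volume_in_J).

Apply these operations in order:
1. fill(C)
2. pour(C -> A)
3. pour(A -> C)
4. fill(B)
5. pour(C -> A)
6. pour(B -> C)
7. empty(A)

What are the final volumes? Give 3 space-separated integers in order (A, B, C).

Step 1: fill(C) -> (A=0 B=0 C=10)
Step 2: pour(C -> A) -> (A=5 B=0 C=5)
Step 3: pour(A -> C) -> (A=0 B=0 C=10)
Step 4: fill(B) -> (A=0 B=6 C=10)
Step 5: pour(C -> A) -> (A=5 B=6 C=5)
Step 6: pour(B -> C) -> (A=5 B=1 C=10)
Step 7: empty(A) -> (A=0 B=1 C=10)

Answer: 0 1 10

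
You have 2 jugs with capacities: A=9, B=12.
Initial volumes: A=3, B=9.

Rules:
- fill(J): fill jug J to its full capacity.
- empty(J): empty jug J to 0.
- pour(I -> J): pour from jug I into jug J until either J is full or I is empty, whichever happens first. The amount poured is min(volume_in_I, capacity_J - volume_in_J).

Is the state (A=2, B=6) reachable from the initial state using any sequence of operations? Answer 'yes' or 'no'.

BFS explored all 15 reachable states.
Reachable set includes: (0,0), (0,3), (0,6), (0,9), (0,12), (3,0), (3,9), (3,12), (6,0), (6,12), (9,0), (9,3) ...
Target (A=2, B=6) not in reachable set → no.

Answer: no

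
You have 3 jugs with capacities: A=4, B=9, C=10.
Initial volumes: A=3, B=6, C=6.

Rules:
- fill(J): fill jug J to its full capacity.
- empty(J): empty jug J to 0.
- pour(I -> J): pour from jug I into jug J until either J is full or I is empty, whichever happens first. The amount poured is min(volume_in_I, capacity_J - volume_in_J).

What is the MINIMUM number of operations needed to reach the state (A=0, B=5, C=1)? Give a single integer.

BFS from (A=3, B=6, C=6). One shortest path:
  1. fill(A) -> (A=4 B=6 C=6)
  2. pour(A -> B) -> (A=1 B=9 C=6)
  3. pour(B -> C) -> (A=1 B=5 C=10)
  4. empty(C) -> (A=1 B=5 C=0)
  5. pour(A -> C) -> (A=0 B=5 C=1)
Reached target in 5 moves.

Answer: 5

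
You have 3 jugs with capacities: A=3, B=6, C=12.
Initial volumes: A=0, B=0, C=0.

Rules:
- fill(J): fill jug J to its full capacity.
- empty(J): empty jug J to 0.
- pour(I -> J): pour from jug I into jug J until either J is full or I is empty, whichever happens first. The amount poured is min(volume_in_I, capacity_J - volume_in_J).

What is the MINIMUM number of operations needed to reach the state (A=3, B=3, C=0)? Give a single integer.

BFS from (A=0, B=0, C=0). One shortest path:
  1. fill(B) -> (A=0 B=6 C=0)
  2. pour(B -> A) -> (A=3 B=3 C=0)
Reached target in 2 moves.

Answer: 2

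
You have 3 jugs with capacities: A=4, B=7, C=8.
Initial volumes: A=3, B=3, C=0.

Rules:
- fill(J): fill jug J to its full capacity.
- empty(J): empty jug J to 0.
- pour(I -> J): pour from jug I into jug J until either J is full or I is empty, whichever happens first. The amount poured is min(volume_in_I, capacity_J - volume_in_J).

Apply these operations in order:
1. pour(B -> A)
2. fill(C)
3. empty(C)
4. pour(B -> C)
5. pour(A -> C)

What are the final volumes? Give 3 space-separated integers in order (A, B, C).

Step 1: pour(B -> A) -> (A=4 B=2 C=0)
Step 2: fill(C) -> (A=4 B=2 C=8)
Step 3: empty(C) -> (A=4 B=2 C=0)
Step 4: pour(B -> C) -> (A=4 B=0 C=2)
Step 5: pour(A -> C) -> (A=0 B=0 C=6)

Answer: 0 0 6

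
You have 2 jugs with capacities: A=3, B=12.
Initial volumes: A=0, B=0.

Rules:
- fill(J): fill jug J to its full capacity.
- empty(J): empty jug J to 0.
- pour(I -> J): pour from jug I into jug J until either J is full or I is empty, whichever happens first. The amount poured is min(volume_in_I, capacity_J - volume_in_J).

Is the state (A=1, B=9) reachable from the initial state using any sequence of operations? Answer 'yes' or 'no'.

Answer: no

Derivation:
BFS explored all 10 reachable states.
Reachable set includes: (0,0), (0,3), (0,6), (0,9), (0,12), (3,0), (3,3), (3,6), (3,9), (3,12)
Target (A=1, B=9) not in reachable set → no.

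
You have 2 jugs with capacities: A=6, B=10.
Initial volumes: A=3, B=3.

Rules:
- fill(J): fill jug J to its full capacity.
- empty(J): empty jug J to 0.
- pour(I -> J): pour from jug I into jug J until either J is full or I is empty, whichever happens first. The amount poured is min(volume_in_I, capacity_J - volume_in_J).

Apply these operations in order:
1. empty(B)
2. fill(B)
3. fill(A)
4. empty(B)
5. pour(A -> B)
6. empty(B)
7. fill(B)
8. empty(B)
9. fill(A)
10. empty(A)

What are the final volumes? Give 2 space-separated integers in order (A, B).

Step 1: empty(B) -> (A=3 B=0)
Step 2: fill(B) -> (A=3 B=10)
Step 3: fill(A) -> (A=6 B=10)
Step 4: empty(B) -> (A=6 B=0)
Step 5: pour(A -> B) -> (A=0 B=6)
Step 6: empty(B) -> (A=0 B=0)
Step 7: fill(B) -> (A=0 B=10)
Step 8: empty(B) -> (A=0 B=0)
Step 9: fill(A) -> (A=6 B=0)
Step 10: empty(A) -> (A=0 B=0)

Answer: 0 0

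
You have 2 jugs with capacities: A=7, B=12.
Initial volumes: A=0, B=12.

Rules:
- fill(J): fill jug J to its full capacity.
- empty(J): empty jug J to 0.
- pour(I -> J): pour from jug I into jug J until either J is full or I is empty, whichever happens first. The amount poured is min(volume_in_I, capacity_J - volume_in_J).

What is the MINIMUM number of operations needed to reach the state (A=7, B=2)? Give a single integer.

BFS from (A=0, B=12). One shortest path:
  1. fill(A) -> (A=7 B=12)
  2. empty(B) -> (A=7 B=0)
  3. pour(A -> B) -> (A=0 B=7)
  4. fill(A) -> (A=7 B=7)
  5. pour(A -> B) -> (A=2 B=12)
  6. empty(B) -> (A=2 B=0)
  7. pour(A -> B) -> (A=0 B=2)
  8. fill(A) -> (A=7 B=2)
Reached target in 8 moves.

Answer: 8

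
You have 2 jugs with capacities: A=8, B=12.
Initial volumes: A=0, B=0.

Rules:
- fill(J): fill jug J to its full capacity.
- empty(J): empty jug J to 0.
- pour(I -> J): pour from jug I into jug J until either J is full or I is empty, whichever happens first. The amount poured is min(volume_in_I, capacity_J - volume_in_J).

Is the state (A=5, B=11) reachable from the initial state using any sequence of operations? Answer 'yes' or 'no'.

BFS explored all 10 reachable states.
Reachable set includes: (0,0), (0,4), (0,8), (0,12), (4,0), (4,12), (8,0), (8,4), (8,8), (8,12)
Target (A=5, B=11) not in reachable set → no.

Answer: no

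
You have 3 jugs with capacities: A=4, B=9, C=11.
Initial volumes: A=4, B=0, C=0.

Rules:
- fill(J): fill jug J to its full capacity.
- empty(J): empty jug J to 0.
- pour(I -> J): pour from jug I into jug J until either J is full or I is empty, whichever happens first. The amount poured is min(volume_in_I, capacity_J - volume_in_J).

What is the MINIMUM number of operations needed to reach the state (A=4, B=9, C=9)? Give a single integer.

Answer: 3

Derivation:
BFS from (A=4, B=0, C=0). One shortest path:
  1. fill(B) -> (A=4 B=9 C=0)
  2. pour(B -> C) -> (A=4 B=0 C=9)
  3. fill(B) -> (A=4 B=9 C=9)
Reached target in 3 moves.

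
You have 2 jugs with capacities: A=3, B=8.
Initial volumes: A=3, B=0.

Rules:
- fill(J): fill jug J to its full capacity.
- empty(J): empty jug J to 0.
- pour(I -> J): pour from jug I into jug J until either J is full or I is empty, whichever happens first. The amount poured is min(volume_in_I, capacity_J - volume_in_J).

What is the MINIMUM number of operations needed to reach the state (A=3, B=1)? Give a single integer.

BFS from (A=3, B=0). One shortest path:
  1. pour(A -> B) -> (A=0 B=3)
  2. fill(A) -> (A=3 B=3)
  3. pour(A -> B) -> (A=0 B=6)
  4. fill(A) -> (A=3 B=6)
  5. pour(A -> B) -> (A=1 B=8)
  6. empty(B) -> (A=1 B=0)
  7. pour(A -> B) -> (A=0 B=1)
  8. fill(A) -> (A=3 B=1)
Reached target in 8 moves.

Answer: 8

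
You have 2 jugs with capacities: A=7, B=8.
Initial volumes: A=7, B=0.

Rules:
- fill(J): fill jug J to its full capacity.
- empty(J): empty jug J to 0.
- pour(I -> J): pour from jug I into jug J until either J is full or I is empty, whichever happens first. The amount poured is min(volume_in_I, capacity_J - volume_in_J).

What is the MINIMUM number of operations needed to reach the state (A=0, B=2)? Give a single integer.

Answer: 8

Derivation:
BFS from (A=7, B=0). One shortest path:
  1. empty(A) -> (A=0 B=0)
  2. fill(B) -> (A=0 B=8)
  3. pour(B -> A) -> (A=7 B=1)
  4. empty(A) -> (A=0 B=1)
  5. pour(B -> A) -> (A=1 B=0)
  6. fill(B) -> (A=1 B=8)
  7. pour(B -> A) -> (A=7 B=2)
  8. empty(A) -> (A=0 B=2)
Reached target in 8 moves.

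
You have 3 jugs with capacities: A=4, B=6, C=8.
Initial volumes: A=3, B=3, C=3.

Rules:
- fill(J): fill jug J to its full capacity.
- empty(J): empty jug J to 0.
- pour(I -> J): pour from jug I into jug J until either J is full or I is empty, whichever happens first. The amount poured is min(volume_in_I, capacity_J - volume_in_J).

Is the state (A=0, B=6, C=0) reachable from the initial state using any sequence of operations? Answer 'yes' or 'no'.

BFS from (A=3, B=3, C=3):
  1. empty(A) -> (A=0 B=3 C=3)
  2. pour(C -> B) -> (A=0 B=6 C=0)
Target reached → yes.

Answer: yes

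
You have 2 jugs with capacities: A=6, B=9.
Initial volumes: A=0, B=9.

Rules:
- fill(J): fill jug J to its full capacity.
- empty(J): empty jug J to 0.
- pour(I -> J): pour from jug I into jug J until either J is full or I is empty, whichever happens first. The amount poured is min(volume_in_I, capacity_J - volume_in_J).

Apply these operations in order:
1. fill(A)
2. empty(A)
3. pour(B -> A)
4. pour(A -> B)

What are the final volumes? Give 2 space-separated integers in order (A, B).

Answer: 0 9

Derivation:
Step 1: fill(A) -> (A=6 B=9)
Step 2: empty(A) -> (A=0 B=9)
Step 3: pour(B -> A) -> (A=6 B=3)
Step 4: pour(A -> B) -> (A=0 B=9)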